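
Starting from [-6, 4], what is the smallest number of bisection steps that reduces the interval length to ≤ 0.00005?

18

Width after n steps is 10/2^n. Need 2^n ≥ 10/0.00005 = 200000.
2^17 = 131072 < 200000 ≤ 2^18 = 262144, so n = 18.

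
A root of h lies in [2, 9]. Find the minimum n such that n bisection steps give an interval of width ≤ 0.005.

Width after n steps is 7/2^n. Need 2^n ≥ 7/0.005 = 1400.
2^10 = 1024 < 1400 ≤ 2^11 = 2048, so n = 11.

11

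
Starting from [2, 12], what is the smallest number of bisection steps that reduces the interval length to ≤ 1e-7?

Width after n steps is 10/2^n. Need 2^n ≥ 10/1e-7 = 100000000.
2^26 = 67108864 < 100000000 ≤ 2^27 = 134217728, so n = 27.

27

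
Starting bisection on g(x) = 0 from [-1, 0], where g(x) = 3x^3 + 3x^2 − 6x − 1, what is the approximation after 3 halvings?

x = -0.5 gives g = 2.375, positive; keep [-0.5, 0]
x = -0.25 gives g = 0.640625, positive; keep [-0.25, 0]
x = -0.125 gives g = -0.208984, negative; keep [-0.25, -0.125]

-0.125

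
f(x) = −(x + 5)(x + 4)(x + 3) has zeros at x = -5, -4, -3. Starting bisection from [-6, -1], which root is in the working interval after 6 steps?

midpoint -3.5: f = 0.375 > 0 → [-3.5, -1]
midpoint -2.25: f = -3.609375 < 0 → [-3.5, -2.25]
midpoint -2.875: f = -0.298828 < 0 → [-3.5, -2.875]
midpoint -3.1875: f = 0.2761 > 0 → [-3.1875, -2.875]
midpoint -3.03125: f = 0.0596 > 0 → [-3.03125, -2.875]
midpoint -2.953125: f = -0.1004 < 0 → [-3.03125, -2.953125]

-3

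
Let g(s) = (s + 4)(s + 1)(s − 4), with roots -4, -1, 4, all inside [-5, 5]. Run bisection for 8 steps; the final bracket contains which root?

4

g(0) = -16 < 0, so the root lies in [0, 5]
g(2.5) = -34.125 < 0, so the root lies in [2.5, 5]
g(3.75) = -9.203125 < 0, so the root lies in [3.75, 5]
g(4.375) = 16.8809 > 0, so the root lies in [3.75, 4.375]
g(4.0625) = 2.551 > 0, so the root lies in [3.75, 4.0625]
g(3.90625) = -3.6366 < 0, so the root lies in [3.90625, 4.0625]
g(3.984375) = -0.6218 < 0, so the root lies in [3.984375, 4.0625]
g(4.0234375) = 0.9447 > 0, so the root lies in [3.984375, 4.0234375]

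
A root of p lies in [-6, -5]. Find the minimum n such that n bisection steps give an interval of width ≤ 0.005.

8

Width after n steps is 1/2^n. Need 2^n ≥ 1/0.005 = 200.
2^7 = 128 < 200 ≤ 2^8 = 256, so n = 8.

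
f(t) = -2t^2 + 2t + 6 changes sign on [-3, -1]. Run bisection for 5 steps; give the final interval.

[-1.3125, -1.25]

midpoint -2: f = -6 < 0 → [-2, -1]
midpoint -1.5: f = -1.5 < 0 → [-1.5, -1]
midpoint -1.25: f = 0.375 > 0 → [-1.5, -1.25]
midpoint -1.375: f = -0.5312 < 0 → [-1.375, -1.25]
midpoint -1.3125: f = -0.0703 < 0 → [-1.3125, -1.25]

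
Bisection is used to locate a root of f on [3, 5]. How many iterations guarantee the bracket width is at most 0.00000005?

26

Width after n steps is 2/2^n. Need 2^n ≥ 2/0.00000005 = 40000000.
2^25 = 33554432 < 40000000 ≤ 2^26 = 67108864, so n = 26.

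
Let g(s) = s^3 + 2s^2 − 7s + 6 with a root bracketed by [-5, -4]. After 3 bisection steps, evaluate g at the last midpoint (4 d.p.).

-1.2832

midpoint -4.5: g = -13.125 < 0 → [-4.5, -4]
midpoint -4.25: g = -4.890625 < 0 → [-4.25, -4]
midpoint -4.125: g = -1.283203 < 0 → [-4.125, -4]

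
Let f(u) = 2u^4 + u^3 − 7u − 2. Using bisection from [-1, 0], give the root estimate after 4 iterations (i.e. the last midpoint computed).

-0.3125

midpoint -0.5: f = 1.5 > 0 → [-0.5, 0]
midpoint -0.25: f = -0.257812 < 0 → [-0.5, -0.25]
midpoint -0.375: f = 0.611816 > 0 → [-0.375, -0.25]
midpoint -0.3125: f = 0.1761 > 0 → [-0.3125, -0.25]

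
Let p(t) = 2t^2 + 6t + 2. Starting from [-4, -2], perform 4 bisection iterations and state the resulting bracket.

t = -3 gives p = 2, positive; keep [-3, -2]
t = -2.5 gives p = -0.5, negative; keep [-3, -2.5]
t = -2.75 gives p = 0.625, positive; keep [-2.75, -2.5]
t = -2.625 gives p = 0.0312, positive; keep [-2.625, -2.5]

[-2.625, -2.5]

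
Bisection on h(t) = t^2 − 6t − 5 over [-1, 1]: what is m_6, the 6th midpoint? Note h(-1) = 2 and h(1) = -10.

midpoint 0: h = -5 < 0 → [-1, 0]
midpoint -0.5: h = -1.75 < 0 → [-1, -0.5]
midpoint -0.75: h = 0.0625 > 0 → [-0.75, -0.5]
midpoint -0.625: h = -0.8594 < 0 → [-0.75, -0.625]
midpoint -0.6875: h = -0.4023 < 0 → [-0.75, -0.6875]
midpoint -0.71875: h = -0.1709 < 0 → [-0.75, -0.71875]

-0.71875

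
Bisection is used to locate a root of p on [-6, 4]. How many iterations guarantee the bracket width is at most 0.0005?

Width after n steps is 10/2^n. Need 2^n ≥ 10/0.0005 = 20000.
2^14 = 16384 < 20000 ≤ 2^15 = 32768, so n = 15.

15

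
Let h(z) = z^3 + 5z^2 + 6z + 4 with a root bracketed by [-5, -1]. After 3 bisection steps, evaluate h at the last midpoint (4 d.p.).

1.3750

midpoint -3: h = 4 > 0 → [-5, -3]
midpoint -4: h = -4 < 0 → [-4, -3]
midpoint -3.5: h = 1.375 > 0 → [-4, -3.5]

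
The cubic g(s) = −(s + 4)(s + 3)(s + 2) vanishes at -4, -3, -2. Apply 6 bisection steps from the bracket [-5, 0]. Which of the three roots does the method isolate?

-2

m = -2.5, g(m) = 0.375 (+); new bracket [-2.5, 0]
m = -1.25, g(m) = -3.609375 (−); new bracket [-2.5, -1.25]
m = -1.875, g(m) = -0.298828 (−); new bracket [-2.5, -1.875]
m = -2.1875, g(m) = 0.2761 (+); new bracket [-2.1875, -1.875]
m = -2.03125, g(m) = 0.0596 (+); new bracket [-2.03125, -1.875]
m = -1.953125, g(m) = -0.1004 (−); new bracket [-2.03125, -1.953125]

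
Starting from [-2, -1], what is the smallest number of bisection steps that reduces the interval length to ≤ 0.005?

8

Width after n steps is 1/2^n. Need 2^n ≥ 1/0.005 = 200.
2^7 = 128 < 200 ≤ 2^8 = 256, so n = 8.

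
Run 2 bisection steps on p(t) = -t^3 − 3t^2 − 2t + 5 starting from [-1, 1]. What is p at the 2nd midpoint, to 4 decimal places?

3.1250

midpoint 0: p = 5 > 0 → [0, 1]
midpoint 0.5: p = 3.125 > 0 → [0.5, 1]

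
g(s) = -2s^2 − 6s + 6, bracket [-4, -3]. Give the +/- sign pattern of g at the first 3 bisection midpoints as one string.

m = -3.5, g(m) = 2.5 (+); new bracket [-4, -3.5]
m = -3.75, g(m) = 0.375 (+); new bracket [-4, -3.75]
m = -3.875, g(m) = -0.78125 (−); new bracket [-3.875, -3.75]

++-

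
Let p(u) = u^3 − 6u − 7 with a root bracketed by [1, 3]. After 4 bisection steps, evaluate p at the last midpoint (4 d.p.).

midpoint 2: p = -11 < 0 → [2, 3]
midpoint 2.5: p = -6.375 < 0 → [2.5, 3]
midpoint 2.75: p = -2.703125 < 0 → [2.75, 3]
midpoint 2.875: p = -0.4863 < 0 → [2.875, 3]

-0.4863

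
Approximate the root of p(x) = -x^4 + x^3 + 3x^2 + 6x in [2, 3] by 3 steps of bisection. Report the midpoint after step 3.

2.875

m = 2.5, p(m) = 10.3125 (+); new bracket [2.5, 3]
m = 2.75, p(m) = 2.792969 (+); new bracket [2.75, 3]
m = 2.875, p(m) = -2.51001 (−); new bracket [2.75, 2.875]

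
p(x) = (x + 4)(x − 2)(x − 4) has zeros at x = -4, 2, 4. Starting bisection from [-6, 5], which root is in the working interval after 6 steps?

-4

x = -0.5 gives p = 39.375, positive; keep [-6, -0.5]
x = -3.25 gives p = 28.546875, positive; keep [-6, -3.25]
x = -4.625 gives p = -35.712891, negative; keep [-4.625, -3.25]
x = -3.9375 gives p = 2.9456, positive; keep [-4.625, -3.9375]
x = -4.28125 gives p = -14.6297, negative; keep [-4.28125, -3.9375]
x = -4.109375 gives p = -5.4188, negative; keep [-4.109375, -3.9375]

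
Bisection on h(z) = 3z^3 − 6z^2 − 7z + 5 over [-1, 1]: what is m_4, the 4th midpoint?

m = 0, h(m) = 5 (+); new bracket [0, 1]
m = 0.5, h(m) = 0.375 (+); new bracket [0.5, 1]
m = 0.75, h(m) = -2.359375 (−); new bracket [0.5, 0.75]
m = 0.625, h(m) = -0.9863 (−); new bracket [0.5, 0.625]

0.625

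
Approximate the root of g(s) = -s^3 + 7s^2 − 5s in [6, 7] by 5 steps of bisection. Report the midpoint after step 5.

m = 6.5, g(m) = -11.375 (−); new bracket [6, 6.5]
m = 6.25, g(m) = -1.953125 (−); new bracket [6, 6.25]
m = 6.125, g(m) = 2.201172 (+); new bracket [6.125, 6.25]
m = 6.1875, g(m) = 0.1692 (+); new bracket [6.1875, 6.25]
m = 6.21875, g(m) = -0.8806 (−); new bracket [6.1875, 6.21875]

6.21875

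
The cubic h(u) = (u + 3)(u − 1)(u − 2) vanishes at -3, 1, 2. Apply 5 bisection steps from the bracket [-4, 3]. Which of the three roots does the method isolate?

-3

u = -0.5 gives h = 9.375, positive; keep [-4, -0.5]
u = -2.25 gives h = 10.359375, positive; keep [-4, -2.25]
u = -3.125 gives h = -2.642578, negative; keep [-3.125, -2.25]
u = -2.6875 gives h = 5.4016, positive; keep [-3.125, -2.6875]
u = -2.90625 gives h = 1.7967, positive; keep [-3.125, -2.90625]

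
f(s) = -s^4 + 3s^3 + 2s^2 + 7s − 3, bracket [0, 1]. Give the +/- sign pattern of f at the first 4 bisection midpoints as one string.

m = 0.5, f(m) = 1.3125 (+); new bracket [0, 0.5]
m = 0.25, f(m) = -1.082031 (−); new bracket [0.25, 0.5]
m = 0.375, f(m) = 0.044678 (+); new bracket [0.25, 0.375]
m = 0.3125, f(m) = -0.5352 (−); new bracket [0.3125, 0.375]

+-+-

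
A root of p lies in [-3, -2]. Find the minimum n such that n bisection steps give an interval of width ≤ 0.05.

Width after n steps is 1/2^n. Need 2^n ≥ 1/0.05 = 20.
2^4 = 16 < 20 ≤ 2^5 = 32, so n = 5.

5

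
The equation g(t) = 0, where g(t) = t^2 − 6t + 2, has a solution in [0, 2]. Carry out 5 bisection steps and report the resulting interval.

[0.3125, 0.375]

midpoint 1: g = -3 < 0 → [0, 1]
midpoint 0.5: g = -0.75 < 0 → [0, 0.5]
midpoint 0.25: g = 0.5625 > 0 → [0.25, 0.5]
midpoint 0.375: g = -0.1094 < 0 → [0.25, 0.375]
midpoint 0.3125: g = 0.2227 > 0 → [0.3125, 0.375]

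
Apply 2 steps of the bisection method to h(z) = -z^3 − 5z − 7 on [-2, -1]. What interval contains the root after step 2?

[-1.25, -1]

m = -1.5, h(m) = 3.875 (+); new bracket [-1.5, -1]
m = -1.25, h(m) = 1.203125 (+); new bracket [-1.25, -1]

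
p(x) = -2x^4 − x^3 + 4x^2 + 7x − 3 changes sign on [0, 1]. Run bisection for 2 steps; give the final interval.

m = 0.5, p(m) = 1.25 (+); new bracket [0, 0.5]
m = 0.25, p(m) = -1.023438 (−); new bracket [0.25, 0.5]

[0.25, 0.5]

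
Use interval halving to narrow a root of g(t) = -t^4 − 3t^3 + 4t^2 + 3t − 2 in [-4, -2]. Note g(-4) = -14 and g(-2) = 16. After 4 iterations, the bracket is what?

midpoint -3: g = 25 > 0 → [-4, -3]
midpoint -3.5: g = 15.0625 > 0 → [-4, -3.5]
midpoint -3.75: g = 3.449219 > 0 → [-4, -3.75]
midpoint -3.875: g = -4.4749 < 0 → [-3.875, -3.75]

[-3.875, -3.75]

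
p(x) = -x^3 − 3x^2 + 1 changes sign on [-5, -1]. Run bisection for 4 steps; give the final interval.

[-3, -2.75]

midpoint -3: p = 1 > 0 → [-3, -1]
midpoint -2: p = -3 < 0 → [-3, -2]
midpoint -2.5: p = -2.125 < 0 → [-3, -2.5]
midpoint -2.75: p = -0.8906 < 0 → [-3, -2.75]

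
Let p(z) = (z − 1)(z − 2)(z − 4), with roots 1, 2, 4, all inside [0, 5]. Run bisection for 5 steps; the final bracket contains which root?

4

m = 2.5, p(m) = -1.125 (−); new bracket [2.5, 5]
m = 3.75, p(m) = -1.203125 (−); new bracket [3.75, 5]
m = 4.375, p(m) = 3.005859 (+); new bracket [3.75, 4.375]
m = 4.0625, p(m) = 0.3948 (+); new bracket [3.75, 4.0625]
m = 3.90625, p(m) = -0.5194 (−); new bracket [3.90625, 4.0625]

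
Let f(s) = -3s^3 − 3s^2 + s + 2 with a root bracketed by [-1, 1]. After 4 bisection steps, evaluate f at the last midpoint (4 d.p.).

m = 0, f(m) = 2 (+); new bracket [0, 1]
m = 0.5, f(m) = 1.375 (+); new bracket [0.5, 1]
m = 0.75, f(m) = -0.203125 (−); new bracket [0.5, 0.75]
m = 0.625, f(m) = 0.7207 (+); new bracket [0.625, 0.75]

0.7207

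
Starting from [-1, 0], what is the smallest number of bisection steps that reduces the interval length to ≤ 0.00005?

15

Width after n steps is 1/2^n. Need 2^n ≥ 1/0.00005 = 20000.
2^14 = 16384 < 20000 ≤ 2^15 = 32768, so n = 15.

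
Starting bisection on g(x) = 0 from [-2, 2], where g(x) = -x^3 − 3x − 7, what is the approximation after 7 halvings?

-1.40625

g(0) = -7 < 0, so the root lies in [-2, 0]
g(-1) = -3 < 0, so the root lies in [-2, -1]
g(-1.5) = 0.875 > 0, so the root lies in [-1.5, -1]
g(-1.25) = -1.2969 < 0, so the root lies in [-1.5, -1.25]
g(-1.375) = -0.2754 < 0, so the root lies in [-1.5, -1.375]
g(-1.4375) = 0.283 > 0, so the root lies in [-1.4375, -1.375]
g(-1.40625) = -0.0003 < 0, so the root lies in [-1.4375, -1.40625]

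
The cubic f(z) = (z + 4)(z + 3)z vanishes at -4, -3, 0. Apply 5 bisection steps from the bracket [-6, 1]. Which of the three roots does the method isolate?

m = -2.5, f(m) = -1.875 (−); new bracket [-2.5, 1]
m = -0.75, f(m) = -5.484375 (−); new bracket [-0.75, 1]
m = 0.125, f(m) = 1.611328 (+); new bracket [-0.75, 0.125]
m = -0.3125, f(m) = -3.0969 (−); new bracket [-0.3125, 0.125]
m = -0.09375, f(m) = -1.0643 (−); new bracket [-0.09375, 0.125]

0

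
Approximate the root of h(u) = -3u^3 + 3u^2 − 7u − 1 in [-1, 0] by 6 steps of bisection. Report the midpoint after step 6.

-0.140625

h(-0.5) = 3.625 > 0, so the root lies in [-0.5, 0]
h(-0.25) = 0.984375 > 0, so the root lies in [-0.25, 0]
h(-0.125) = -0.072266 < 0, so the root lies in [-0.25, -0.125]
h(-0.1875) = 0.4377 > 0, so the root lies in [-0.1875, -0.125]
h(-0.15625) = 0.1784 > 0, so the root lies in [-0.15625, -0.125]
h(-0.140625) = 0.052 > 0, so the root lies in [-0.140625, -0.125]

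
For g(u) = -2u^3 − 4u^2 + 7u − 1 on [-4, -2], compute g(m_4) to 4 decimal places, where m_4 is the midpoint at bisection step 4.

midpoint -3: g = -4 < 0 → [-4, -3]
midpoint -3.5: g = 11.25 > 0 → [-3.5, -3]
midpoint -3.25: g = 2.65625 > 0 → [-3.25, -3]
midpoint -3.125: g = -0.9023 < 0 → [-3.25, -3.125]

-0.9023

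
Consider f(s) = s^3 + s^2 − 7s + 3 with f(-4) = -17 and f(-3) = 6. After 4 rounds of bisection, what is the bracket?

[-3.375, -3.3125]

midpoint -3.5: f = -3.125 < 0 → [-3.5, -3]
midpoint -3.25: f = 1.984375 > 0 → [-3.5, -3.25]
midpoint -3.375: f = -0.427734 < 0 → [-3.375, -3.25]
midpoint -3.3125: f = 0.8132 > 0 → [-3.375, -3.3125]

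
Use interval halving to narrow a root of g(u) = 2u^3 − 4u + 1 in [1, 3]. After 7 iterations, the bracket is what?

[1.265625, 1.28125]

g(2) = 9 > 0, so the root lies in [1, 2]
g(1.5) = 1.75 > 0, so the root lies in [1, 1.5]
g(1.25) = -0.09375 < 0, so the root lies in [1.25, 1.5]
g(1.375) = 0.6992 > 0, so the root lies in [1.25, 1.375]
g(1.3125) = 0.272 > 0, so the root lies in [1.25, 1.3125]
g(1.28125) = 0.0816 > 0, so the root lies in [1.25, 1.28125]
g(1.265625) = -0.0079 < 0, so the root lies in [1.265625, 1.28125]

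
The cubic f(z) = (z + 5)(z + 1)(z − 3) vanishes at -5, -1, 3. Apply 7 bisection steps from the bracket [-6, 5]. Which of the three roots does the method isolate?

3

m = -0.5, f(m) = -7.875 (−); new bracket [-0.5, 5]
m = 2.25, f(m) = -17.671875 (−); new bracket [2.25, 5]
m = 3.625, f(m) = 24.931641 (+); new bracket [2.25, 3.625]
m = 2.9375, f(m) = -1.9534 (−); new bracket [2.9375, 3.625]
m = 3.28125, f(m) = 9.9715 (+); new bracket [2.9375, 3.28125]
m = 3.109375, f(m) = 3.6449 (+); new bracket [2.9375, 3.109375]
m = 3.0234375, f(m) = 0.7566 (+); new bracket [2.9375, 3.0234375]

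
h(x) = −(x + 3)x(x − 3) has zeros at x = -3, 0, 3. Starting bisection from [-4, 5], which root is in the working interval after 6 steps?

3

midpoint 0.5: h = 4.375 > 0 → [0.5, 5]
midpoint 2.75: h = 3.953125 > 0 → [2.75, 5]
midpoint 3.875: h = -23.310547 < 0 → [2.75, 3.875]
midpoint 3.3125: h = -6.5344 < 0 → [2.75, 3.3125]
midpoint 3.03125: h = -0.5713 < 0 → [2.75, 3.03125]
midpoint 2.890625: h = 1.8624 > 0 → [2.890625, 3.03125]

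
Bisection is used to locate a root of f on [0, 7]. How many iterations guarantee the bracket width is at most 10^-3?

13

Width after n steps is 7/2^n. Need 2^n ≥ 7/10^-3 = 7000.
2^12 = 4096 < 7000 ≤ 2^13 = 8192, so n = 13.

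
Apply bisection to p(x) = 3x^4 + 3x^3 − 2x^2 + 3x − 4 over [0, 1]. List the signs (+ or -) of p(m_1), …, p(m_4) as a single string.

m = 0.5, p(m) = -2.4375 (−); new bracket [0.5, 1]
m = 0.75, p(m) = -0.660156 (−); new bracket [0.75, 1]
m = 0.875, p(m) = 0.862061 (+); new bracket [0.75, 0.875]
m = 0.8125, p(m) = 0.0337 (+); new bracket [0.75, 0.8125]

--++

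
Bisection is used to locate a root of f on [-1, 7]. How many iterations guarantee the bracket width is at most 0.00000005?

28

Width after n steps is 8/2^n. Need 2^n ≥ 8/0.00000005 = 160000000.
2^27 = 134217728 < 160000000 ≤ 2^28 = 268435456, so n = 28.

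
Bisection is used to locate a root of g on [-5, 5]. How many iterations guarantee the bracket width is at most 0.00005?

Width after n steps is 10/2^n. Need 2^n ≥ 10/0.00005 = 200000.
2^17 = 131072 < 200000 ≤ 2^18 = 262144, so n = 18.

18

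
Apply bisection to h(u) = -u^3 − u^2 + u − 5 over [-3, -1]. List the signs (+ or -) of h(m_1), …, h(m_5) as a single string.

m = -2, h(m) = -3 (−); new bracket [-3, -2]
m = -2.5, h(m) = 1.875 (+); new bracket [-2.5, -2]
m = -2.25, h(m) = -0.921875 (−); new bracket [-2.5, -2.25]
m = -2.375, h(m) = 0.3809 (+); new bracket [-2.375, -2.25]
m = -2.3125, h(m) = -0.2937 (−); new bracket [-2.375, -2.3125]

-+-+-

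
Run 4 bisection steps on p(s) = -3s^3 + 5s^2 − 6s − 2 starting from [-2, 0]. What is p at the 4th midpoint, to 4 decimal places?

m = -1, p(m) = 12 (+); new bracket [-1, 0]
m = -0.5, p(m) = 2.625 (+); new bracket [-0.5, 0]
m = -0.25, p(m) = -0.140625 (−); new bracket [-0.5, -0.25]
m = -0.375, p(m) = 1.1113 (+); new bracket [-0.375, -0.25]

1.1113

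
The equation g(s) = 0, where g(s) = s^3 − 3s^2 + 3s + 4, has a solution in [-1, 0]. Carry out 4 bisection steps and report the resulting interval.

midpoint -0.5: g = 1.625 > 0 → [-1, -0.5]
midpoint -0.75: g = -0.359375 < 0 → [-0.75, -0.5]
midpoint -0.625: g = 0.708984 > 0 → [-0.75, -0.625]
midpoint -0.6875: g = 0.1946 > 0 → [-0.75, -0.6875]

[-0.75, -0.6875]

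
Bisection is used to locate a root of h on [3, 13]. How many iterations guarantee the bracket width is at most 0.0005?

15

Width after n steps is 10/2^n. Need 2^n ≥ 10/0.0005 = 20000.
2^14 = 16384 < 20000 ≤ 2^15 = 32768, so n = 15.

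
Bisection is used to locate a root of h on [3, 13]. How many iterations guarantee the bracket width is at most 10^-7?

Width after n steps is 10/2^n. Need 2^n ≥ 10/10^-7 = 100000000.
2^26 = 67108864 < 100000000 ≤ 2^27 = 134217728, so n = 27.

27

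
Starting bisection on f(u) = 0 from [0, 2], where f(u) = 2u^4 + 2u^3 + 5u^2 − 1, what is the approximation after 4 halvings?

0.375

midpoint 1: f = 8 > 0 → [0, 1]
midpoint 0.5: f = 0.625 > 0 → [0, 0.5]
midpoint 0.25: f = -0.648438 < 0 → [0.25, 0.5]
midpoint 0.375: f = -0.1519 < 0 → [0.375, 0.5]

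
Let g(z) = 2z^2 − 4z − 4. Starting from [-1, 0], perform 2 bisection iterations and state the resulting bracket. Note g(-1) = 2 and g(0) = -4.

[-0.75, -0.5]

z = -0.5 gives g = -1.5, negative; keep [-1, -0.5]
z = -0.75 gives g = 0.125, positive; keep [-0.75, -0.5]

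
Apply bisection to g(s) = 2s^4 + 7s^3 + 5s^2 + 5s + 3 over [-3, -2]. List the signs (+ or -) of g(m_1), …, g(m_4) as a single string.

g(-2.5) = -9.5 < 0, so the root lies in [-3, -2.5]
g(-2.75) = -4.132812 < 0, so the root lies in [-3, -2.75]
g(-2.875) = 0.248535 > 0, so the root lies in [-2.875, -2.75]
g(-2.8125) = -2.1018 < 0, so the root lies in [-2.875, -2.8125]

--+-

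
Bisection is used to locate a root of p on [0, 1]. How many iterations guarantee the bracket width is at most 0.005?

Width after n steps is 1/2^n. Need 2^n ≥ 1/0.005 = 200.
2^7 = 128 < 200 ≤ 2^8 = 256, so n = 8.

8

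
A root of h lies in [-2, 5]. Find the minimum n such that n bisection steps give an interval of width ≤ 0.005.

Width after n steps is 7/2^n. Need 2^n ≥ 7/0.005 = 1400.
2^10 = 1024 < 1400 ≤ 2^11 = 2048, so n = 11.

11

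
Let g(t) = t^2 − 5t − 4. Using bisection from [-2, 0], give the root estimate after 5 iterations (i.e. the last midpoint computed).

midpoint -1: g = 2 > 0 → [-1, 0]
midpoint -0.5: g = -1.25 < 0 → [-1, -0.5]
midpoint -0.75: g = 0.3125 > 0 → [-0.75, -0.5]
midpoint -0.625: g = -0.4844 < 0 → [-0.75, -0.625]
midpoint -0.6875: g = -0.0898 < 0 → [-0.75, -0.6875]

-0.6875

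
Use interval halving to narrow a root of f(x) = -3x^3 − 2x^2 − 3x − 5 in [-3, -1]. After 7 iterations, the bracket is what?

midpoint -2: f = 17 > 0 → [-2, -1]
midpoint -1.5: f = 5.125 > 0 → [-1.5, -1]
midpoint -1.25: f = 1.484375 > 0 → [-1.25, -1]
midpoint -1.125: f = 0.1152 > 0 → [-1.125, -1]
midpoint -1.0625: f = -0.4719 < 0 → [-1.125, -1.0625]
midpoint -1.09375: f = -0.186 < 0 → [-1.125, -1.09375]
midpoint -1.109375: f = -0.0373 < 0 → [-1.125, -1.109375]

[-1.125, -1.109375]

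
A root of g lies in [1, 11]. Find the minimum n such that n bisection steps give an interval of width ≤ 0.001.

Width after n steps is 10/2^n. Need 2^n ≥ 10/0.001 = 10000.
2^13 = 8192 < 10000 ≤ 2^14 = 16384, so n = 14.

14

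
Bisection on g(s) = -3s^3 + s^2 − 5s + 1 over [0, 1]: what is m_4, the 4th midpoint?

g(0.5) = -1.625 < 0, so the root lies in [0, 0.5]
g(0.25) = -0.234375 < 0, so the root lies in [0, 0.25]
g(0.125) = 0.384766 > 0, so the root lies in [0.125, 0.25]
g(0.1875) = 0.0779 > 0, so the root lies in [0.1875, 0.25]

0.1875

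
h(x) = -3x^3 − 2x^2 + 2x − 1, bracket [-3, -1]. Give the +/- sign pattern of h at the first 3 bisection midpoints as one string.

midpoint -2: h = 11 > 0 → [-2, -1]
midpoint -1.5: h = 1.625 > 0 → [-1.5, -1]
midpoint -1.25: h = -0.765625 < 0 → [-1.5, -1.25]

++-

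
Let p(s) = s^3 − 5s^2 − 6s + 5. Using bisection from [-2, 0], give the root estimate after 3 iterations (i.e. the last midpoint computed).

s = -1 gives p = 5, positive; keep [-2, -1]
s = -1.5 gives p = -0.625, negative; keep [-1.5, -1]
s = -1.25 gives p = 2.734375, positive; keep [-1.5, -1.25]

-1.25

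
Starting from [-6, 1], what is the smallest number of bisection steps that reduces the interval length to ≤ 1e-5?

Width after n steps is 7/2^n. Need 2^n ≥ 7/1e-5 = 700000.
2^19 = 524288 < 700000 ≤ 2^20 = 1048576, so n = 20.

20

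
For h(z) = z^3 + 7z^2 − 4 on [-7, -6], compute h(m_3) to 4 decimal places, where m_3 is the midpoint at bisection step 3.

midpoint -6.5: h = 17.125 > 0 → [-7, -6.5]
midpoint -6.75: h = 7.390625 > 0 → [-7, -6.75]
midpoint -6.875: h = 1.908203 > 0 → [-7, -6.875]

1.9082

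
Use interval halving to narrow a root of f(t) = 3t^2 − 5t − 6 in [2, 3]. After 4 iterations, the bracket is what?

t = 2.5 gives f = 0.25, positive; keep [2, 2.5]
t = 2.25 gives f = -2.0625, negative; keep [2.25, 2.5]
t = 2.375 gives f = -0.953125, negative; keep [2.375, 2.5]
t = 2.4375 gives f = -0.3633, negative; keep [2.4375, 2.5]

[2.4375, 2.5]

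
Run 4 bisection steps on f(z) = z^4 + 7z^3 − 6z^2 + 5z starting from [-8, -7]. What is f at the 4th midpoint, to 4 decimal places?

-17.8432

z = -7.5 gives f = -164.0625, negative; keep [-8, -7.5]
z = -7.75 gives f = -50.011719, negative; keep [-8, -7.75]
z = -7.875 gives f = 15.857666, positive; keep [-7.875, -7.75]
z = -7.8125 gives f = -17.8432, negative; keep [-7.875, -7.8125]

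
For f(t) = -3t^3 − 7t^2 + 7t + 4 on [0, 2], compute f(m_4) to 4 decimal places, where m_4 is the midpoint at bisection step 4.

-1.2559

midpoint 1: f = 1 > 0 → [1, 2]
midpoint 1.5: f = -11.375 < 0 → [1, 1.5]
midpoint 1.25: f = -4.046875 < 0 → [1, 1.25]
midpoint 1.125: f = -1.2559 < 0 → [1, 1.125]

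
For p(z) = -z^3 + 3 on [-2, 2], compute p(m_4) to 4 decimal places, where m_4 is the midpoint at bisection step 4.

midpoint 0: p = 3 > 0 → [0, 2]
midpoint 1: p = 2 > 0 → [1, 2]
midpoint 1.5: p = -0.375 < 0 → [1, 1.5]
midpoint 1.25: p = 1.0469 > 0 → [1.25, 1.5]

1.0469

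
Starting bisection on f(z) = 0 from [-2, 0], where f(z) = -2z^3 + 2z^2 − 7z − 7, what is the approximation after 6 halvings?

-0.71875

midpoint -1: f = 4 > 0 → [-1, 0]
midpoint -0.5: f = -2.75 < 0 → [-1, -0.5]
midpoint -0.75: f = 0.21875 > 0 → [-0.75, -0.5]
midpoint -0.625: f = -1.3555 < 0 → [-0.75, -0.625]
midpoint -0.6875: f = -0.5923 < 0 → [-0.75, -0.6875]
midpoint -0.71875: f = -0.1929 < 0 → [-0.75, -0.71875]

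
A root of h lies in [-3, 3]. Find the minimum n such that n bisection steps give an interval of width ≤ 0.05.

Width after n steps is 6/2^n. Need 2^n ≥ 6/0.05 = 120.
2^6 = 64 < 120 ≤ 2^7 = 128, so n = 7.

7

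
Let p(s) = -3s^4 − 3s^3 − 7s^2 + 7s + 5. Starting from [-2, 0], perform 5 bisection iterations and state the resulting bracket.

[-0.5, -0.4375]

p(-1) = -9 < 0, so the root lies in [-1, 0]
p(-0.5) = -0.0625 < 0, so the root lies in [-0.5, 0]
p(-0.25) = 2.847656 > 0, so the root lies in [-0.5, -0.25]
p(-0.375) = 1.4895 > 0, so the root lies in [-0.5, -0.375]
p(-0.4375) = 0.739 > 0, so the root lies in [-0.5, -0.4375]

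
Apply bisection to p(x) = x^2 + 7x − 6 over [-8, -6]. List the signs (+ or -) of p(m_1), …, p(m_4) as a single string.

---+

m = -7, p(m) = -6 (−); new bracket [-8, -7]
m = -7.5, p(m) = -2.25 (−); new bracket [-8, -7.5]
m = -7.75, p(m) = -0.1875 (−); new bracket [-8, -7.75]
m = -7.875, p(m) = 0.8906 (+); new bracket [-7.875, -7.75]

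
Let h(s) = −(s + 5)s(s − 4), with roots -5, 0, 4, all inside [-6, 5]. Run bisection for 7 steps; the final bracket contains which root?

-5

m = -0.5, h(m) = -10.125 (−); new bracket [-6, -0.5]
m = -3.25, h(m) = -41.234375 (−); new bracket [-6, -3.25]
m = -4.625, h(m) = -14.958984 (−); new bracket [-6, -4.625]
m = -5.3125, h(m) = 15.4602 (+); new bracket [-5.3125, -4.625]
m = -4.96875, h(m) = -1.3926 (−); new bracket [-5.3125, -4.96875]
m = -5.140625, h(m) = 6.6078 (+); new bracket [-5.140625, -4.96875]
m = -5.0546875, h(m) = 2.503 (+); new bracket [-5.0546875, -4.96875]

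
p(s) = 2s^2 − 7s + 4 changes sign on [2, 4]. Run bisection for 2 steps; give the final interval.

midpoint 3: p = 1 > 0 → [2, 3]
midpoint 2.5: p = -1 < 0 → [2.5, 3]

[2.5, 3]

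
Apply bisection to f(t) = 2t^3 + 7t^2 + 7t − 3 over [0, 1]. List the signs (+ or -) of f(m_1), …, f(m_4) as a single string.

+-+-

t = 0.5 gives f = 2.5, positive; keep [0, 0.5]
t = 0.25 gives f = -0.78125, negative; keep [0.25, 0.5]
t = 0.375 gives f = 0.714844, positive; keep [0.25, 0.375]
t = 0.3125 gives f = -0.0679, negative; keep [0.3125, 0.375]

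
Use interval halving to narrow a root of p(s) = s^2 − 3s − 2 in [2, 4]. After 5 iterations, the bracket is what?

[3.5, 3.5625]

p(3) = -2 < 0, so the root lies in [3, 4]
p(3.5) = -0.25 < 0, so the root lies in [3.5, 4]
p(3.75) = 0.8125 > 0, so the root lies in [3.5, 3.75]
p(3.625) = 0.2656 > 0, so the root lies in [3.5, 3.625]
p(3.5625) = 0.0039 > 0, so the root lies in [3.5, 3.5625]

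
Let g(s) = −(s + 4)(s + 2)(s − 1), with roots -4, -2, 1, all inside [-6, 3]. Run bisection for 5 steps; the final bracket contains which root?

s = -1.5 gives g = 3.125, positive; keep [-1.5, 3]
s = 0.75 gives g = 3.265625, positive; keep [0.75, 3]
s = 1.875 gives g = -19.919922, negative; keep [0.75, 1.875]
s = 1.3125 gives g = -5.4993, negative; keep [0.75, 1.3125]
s = 1.03125 gives g = -0.4766, negative; keep [0.75, 1.03125]

1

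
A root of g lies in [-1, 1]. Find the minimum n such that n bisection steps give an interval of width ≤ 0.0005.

Width after n steps is 2/2^n. Need 2^n ≥ 2/0.0005 = 4000.
2^11 = 2048 < 4000 ≤ 2^12 = 4096, so n = 12.

12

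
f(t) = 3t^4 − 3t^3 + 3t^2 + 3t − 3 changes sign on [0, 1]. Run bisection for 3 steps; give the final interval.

midpoint 0.5: f = -0.9375 < 0 → [0.5, 1]
midpoint 0.75: f = 0.621094 > 0 → [0.5, 0.75]
midpoint 0.625: f = -0.227783 < 0 → [0.625, 0.75]

[0.625, 0.75]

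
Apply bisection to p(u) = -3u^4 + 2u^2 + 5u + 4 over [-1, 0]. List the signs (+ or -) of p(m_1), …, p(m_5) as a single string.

++--+

midpoint -0.5: p = 1.8125 > 0 → [-1, -0.5]
midpoint -0.75: p = 0.425781 > 0 → [-1, -0.75]
midpoint -0.875: p = -0.602295 < 0 → [-0.875, -0.75]
midpoint -0.8125: p = -0.0496 < 0 → [-0.8125, -0.75]
midpoint -0.78125: p = 0.1969 > 0 → [-0.8125, -0.78125]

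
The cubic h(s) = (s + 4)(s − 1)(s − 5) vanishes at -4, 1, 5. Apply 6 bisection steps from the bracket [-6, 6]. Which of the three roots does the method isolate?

h(0) = 20 > 0, so the root lies in [-6, 0]
h(-3) = 32 > 0, so the root lies in [-6, -3]
h(-4.5) = -26.125 < 0, so the root lies in [-4.5, -3]
h(-3.75) = 10.3906 > 0, so the root lies in [-4.5, -3.75]
h(-4.125) = -5.8457 < 0, so the root lies in [-4.125, -3.75]
h(-3.9375) = 2.7581 > 0, so the root lies in [-4.125, -3.9375]

-4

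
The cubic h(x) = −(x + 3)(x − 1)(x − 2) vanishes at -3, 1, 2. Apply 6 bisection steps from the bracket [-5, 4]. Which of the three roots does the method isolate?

-3

x = -0.5 gives h = -9.375, negative; keep [-5, -0.5]
x = -2.75 gives h = -4.453125, negative; keep [-5, -2.75]
x = -3.875 gives h = 25.060547, positive; keep [-3.875, -2.75]
x = -3.3125 gives h = 7.1594, positive; keep [-3.3125, -2.75]
x = -3.03125 gives h = 0.6338, positive; keep [-3.03125, -2.75]
x = -2.890625 gives h = -2.0811, negative; keep [-3.03125, -2.890625]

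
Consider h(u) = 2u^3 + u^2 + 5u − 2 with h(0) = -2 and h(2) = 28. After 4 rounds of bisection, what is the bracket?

[0.25, 0.375]

u = 1 gives h = 6, positive; keep [0, 1]
u = 0.5 gives h = 1, positive; keep [0, 0.5]
u = 0.25 gives h = -0.65625, negative; keep [0.25, 0.5]
u = 0.375 gives h = 0.1211, positive; keep [0.25, 0.375]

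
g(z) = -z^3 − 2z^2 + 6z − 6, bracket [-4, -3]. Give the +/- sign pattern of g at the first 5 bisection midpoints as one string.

---+-

z = -3.5 gives g = -8.625, negative; keep [-4, -3.5]
z = -3.75 gives g = -3.890625, negative; keep [-4, -3.75]
z = -3.875 gives g = -1.095703, negative; keep [-4, -3.875]
z = -3.9375 gives g = 0.4138, positive; keep [-3.9375, -3.875]
z = -3.90625 gives g = -0.3504, negative; keep [-3.9375, -3.90625]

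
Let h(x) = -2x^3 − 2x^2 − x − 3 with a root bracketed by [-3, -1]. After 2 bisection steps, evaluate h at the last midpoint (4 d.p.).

0.7500

midpoint -2: h = 7 > 0 → [-2, -1]
midpoint -1.5: h = 0.75 > 0 → [-1.5, -1]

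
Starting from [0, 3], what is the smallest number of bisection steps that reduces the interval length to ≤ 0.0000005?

Width after n steps is 3/2^n. Need 2^n ≥ 3/0.0000005 = 6000000.
2^22 = 4194304 < 6000000 ≤ 2^23 = 8388608, so n = 23.

23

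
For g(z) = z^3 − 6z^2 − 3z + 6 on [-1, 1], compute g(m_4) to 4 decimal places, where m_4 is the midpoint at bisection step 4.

g(0) = 6 > 0, so the root lies in [0, 1]
g(0.5) = 3.125 > 0, so the root lies in [0.5, 1]
g(0.75) = 0.796875 > 0, so the root lies in [0.75, 1]
g(0.875) = -0.5488 < 0, so the root lies in [0.75, 0.875]

-0.5488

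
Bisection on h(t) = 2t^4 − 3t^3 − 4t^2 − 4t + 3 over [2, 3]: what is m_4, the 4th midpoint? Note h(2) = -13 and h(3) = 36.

2.5625

midpoint 2.5: h = -0.75 < 0 → [2.5, 3]
midpoint 2.75: h = 13.742188 > 0 → [2.5, 2.75]
midpoint 2.625: h = 5.635254 > 0 → [2.5, 2.625]
midpoint 2.5625: h = 2.2405 > 0 → [2.5, 2.5625]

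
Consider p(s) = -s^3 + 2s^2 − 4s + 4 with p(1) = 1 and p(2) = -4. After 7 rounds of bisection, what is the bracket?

m = 1.5, p(m) = -0.875 (−); new bracket [1, 1.5]
m = 1.25, p(m) = 0.171875 (+); new bracket [1.25, 1.5]
m = 1.375, p(m) = -0.318359 (−); new bracket [1.25, 1.375]
m = 1.3125, p(m) = -0.0657 (−); new bracket [1.25, 1.3125]
m = 1.28125, p(m) = 0.0549 (+); new bracket [1.28125, 1.3125]
m = 1.296875, p(m) = -0.0049 (−); new bracket [1.28125, 1.296875]
m = 1.2890625, p(m) = 0.0251 (+); new bracket [1.2890625, 1.296875]

[1.2890625, 1.296875]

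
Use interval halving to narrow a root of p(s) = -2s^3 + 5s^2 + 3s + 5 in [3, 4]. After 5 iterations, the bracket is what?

[3.1875, 3.21875]

m = 3.5, p(m) = -9 (−); new bracket [3, 3.5]
m = 3.25, p(m) = -1.09375 (−); new bracket [3, 3.25]
m = 3.125, p(m) = 2.167969 (+); new bracket [3.125, 3.25]
m = 3.1875, p(m) = 0.5923 (+); new bracket [3.1875, 3.25]
m = 3.21875, p(m) = -0.2368 (−); new bracket [3.1875, 3.21875]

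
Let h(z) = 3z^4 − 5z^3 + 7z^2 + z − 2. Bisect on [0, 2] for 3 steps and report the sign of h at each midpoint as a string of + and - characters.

+-+

m = 1, h(m) = 4 (+); new bracket [0, 1]
m = 0.5, h(m) = -0.1875 (−); new bracket [0.5, 1]
m = 0.75, h(m) = 1.527344 (+); new bracket [0.5, 0.75]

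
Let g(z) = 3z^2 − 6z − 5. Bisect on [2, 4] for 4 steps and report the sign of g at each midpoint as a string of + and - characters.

g(3) = 4 > 0, so the root lies in [2, 3]
g(2.5) = -1.25 < 0, so the root lies in [2.5, 3]
g(2.75) = 1.1875 > 0, so the root lies in [2.5, 2.75]
g(2.625) = -0.0781 < 0, so the root lies in [2.625, 2.75]

+-+-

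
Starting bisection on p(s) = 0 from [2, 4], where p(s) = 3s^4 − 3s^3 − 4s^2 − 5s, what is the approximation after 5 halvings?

m = 3, p(m) = 111 (+); new bracket [2, 3]
m = 2.5, p(m) = 32.8125 (+); new bracket [2, 2.5]
m = 2.25, p(m) = 11.214844 (+); new bracket [2, 2.25]
m = 2.125, p(m) = 3.698 (+); new bracket [2, 2.125]
m = 2.0625, p(m) = 0.638 (+); new bracket [2, 2.0625]

2.0625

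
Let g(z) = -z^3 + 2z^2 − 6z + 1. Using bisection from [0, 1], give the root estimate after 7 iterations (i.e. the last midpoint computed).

0.1796875

m = 0.5, g(m) = -1.625 (−); new bracket [0, 0.5]
m = 0.25, g(m) = -0.390625 (−); new bracket [0, 0.25]
m = 0.125, g(m) = 0.279297 (+); new bracket [0.125, 0.25]
m = 0.1875, g(m) = -0.0613 (−); new bracket [0.125, 0.1875]
m = 0.15625, g(m) = 0.1075 (+); new bracket [0.15625, 0.1875]
m = 0.171875, g(m) = 0.0228 (+); new bracket [0.171875, 0.1875]
m = 0.1796875, g(m) = -0.0194 (−); new bracket [0.171875, 0.1796875]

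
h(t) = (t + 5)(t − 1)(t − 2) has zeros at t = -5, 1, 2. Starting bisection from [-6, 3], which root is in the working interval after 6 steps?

h(-1.5) = 30.625 > 0, so the root lies in [-6, -1.5]
h(-3.75) = 34.140625 > 0, so the root lies in [-6, -3.75]
h(-4.875) = 5.048828 > 0, so the root lies in [-6, -4.875]
h(-5.4375) = -20.947 < 0, so the root lies in [-5.4375, -4.875]
h(-5.15625) = -6.8837 < 0, so the root lies in [-5.15625, -4.875]
h(-5.015625) = -0.6594 < 0, so the root lies in [-5.015625, -4.875]

-5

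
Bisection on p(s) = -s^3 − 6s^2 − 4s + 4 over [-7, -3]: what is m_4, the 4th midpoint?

-5.25

p(-5) = -1 < 0, so the root lies in [-7, -5]
p(-6) = 28 > 0, so the root lies in [-6, -5]
p(-5.5) = 10.875 > 0, so the root lies in [-5.5, -5]
p(-5.25) = 4.3281 > 0, so the root lies in [-5.25, -5]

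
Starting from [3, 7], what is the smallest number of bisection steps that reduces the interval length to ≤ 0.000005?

20

Width after n steps is 4/2^n. Need 2^n ≥ 4/0.000005 = 800000.
2^19 = 524288 < 800000 ≤ 2^20 = 1048576, so n = 20.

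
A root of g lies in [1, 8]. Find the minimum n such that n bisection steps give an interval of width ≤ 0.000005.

21

Width after n steps is 7/2^n. Need 2^n ≥ 7/0.000005 = 1400000.
2^20 = 1048576 < 1400000 ≤ 2^21 = 2097152, so n = 21.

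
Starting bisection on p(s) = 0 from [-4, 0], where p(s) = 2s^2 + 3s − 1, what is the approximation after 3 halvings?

m = -2, p(m) = 1 (+); new bracket [-2, 0]
m = -1, p(m) = -2 (−); new bracket [-2, -1]
m = -1.5, p(m) = -1 (−); new bracket [-2, -1.5]

-1.5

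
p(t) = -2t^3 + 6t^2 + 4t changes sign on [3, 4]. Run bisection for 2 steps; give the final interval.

[3.5, 3.75]

p(3.5) = 1.75 > 0, so the root lies in [3.5, 4]
p(3.75) = -6.09375 < 0, so the root lies in [3.5, 3.75]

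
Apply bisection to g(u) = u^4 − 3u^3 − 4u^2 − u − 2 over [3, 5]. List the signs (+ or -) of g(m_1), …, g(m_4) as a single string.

u = 4 gives g = -6, negative; keep [4, 5]
u = 4.5 gives g = 49.1875, positive; keep [4, 4.5]
u = 4.25 gives g = 17.457031, positive; keep [4, 4.25]
u = 4.125 gives g = 4.7756, positive; keep [4, 4.125]

-+++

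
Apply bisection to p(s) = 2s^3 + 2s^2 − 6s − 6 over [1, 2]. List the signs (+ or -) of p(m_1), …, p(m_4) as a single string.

m = 1.5, p(m) = -3.75 (−); new bracket [1.5, 2]
m = 1.75, p(m) = 0.34375 (+); new bracket [1.5, 1.75]
m = 1.625, p(m) = -1.886719 (−); new bracket [1.625, 1.75]
m = 1.6875, p(m) = -0.8188 (−); new bracket [1.6875, 1.75]

-+--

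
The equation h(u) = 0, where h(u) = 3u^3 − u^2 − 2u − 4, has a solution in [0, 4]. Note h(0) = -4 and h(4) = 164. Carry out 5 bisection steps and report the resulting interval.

[1.375, 1.5]

m = 2, h(m) = 12 (+); new bracket [0, 2]
m = 1, h(m) = -4 (−); new bracket [1, 2]
m = 1.5, h(m) = 0.875 (+); new bracket [1, 1.5]
m = 1.25, h(m) = -2.2031 (−); new bracket [1.25, 1.5]
m = 1.375, h(m) = -0.8418 (−); new bracket [1.375, 1.5]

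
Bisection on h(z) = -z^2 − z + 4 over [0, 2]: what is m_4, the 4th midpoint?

1.625

z = 1 gives h = 2, positive; keep [1, 2]
z = 1.5 gives h = 0.25, positive; keep [1.5, 2]
z = 1.75 gives h = -0.8125, negative; keep [1.5, 1.75]
z = 1.625 gives h = -0.2656, negative; keep [1.5, 1.625]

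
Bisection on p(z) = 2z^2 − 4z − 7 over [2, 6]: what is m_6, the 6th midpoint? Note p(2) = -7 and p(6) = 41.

midpoint 4: p = 9 > 0 → [2, 4]
midpoint 3: p = -1 < 0 → [3, 4]
midpoint 3.5: p = 3.5 > 0 → [3, 3.5]
midpoint 3.25: p = 1.125 > 0 → [3, 3.25]
midpoint 3.125: p = 0.0312 > 0 → [3, 3.125]
midpoint 3.0625: p = -0.4922 < 0 → [3.0625, 3.125]

3.0625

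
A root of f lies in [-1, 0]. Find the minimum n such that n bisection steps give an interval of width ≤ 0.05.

5

Width after n steps is 1/2^n. Need 2^n ≥ 1/0.05 = 20.
2^4 = 16 < 20 ≤ 2^5 = 32, so n = 5.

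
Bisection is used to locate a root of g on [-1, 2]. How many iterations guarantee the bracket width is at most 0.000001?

22

Width after n steps is 3/2^n. Need 2^n ≥ 3/0.000001 = 3000000.
2^21 = 2097152 < 3000000 ≤ 2^22 = 4194304, so n = 22.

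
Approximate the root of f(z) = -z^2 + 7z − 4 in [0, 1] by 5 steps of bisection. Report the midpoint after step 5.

0.65625

f(0.5) = -0.75 < 0, so the root lies in [0.5, 1]
f(0.75) = 0.6875 > 0, so the root lies in [0.5, 0.75]
f(0.625) = -0.015625 < 0, so the root lies in [0.625, 0.75]
f(0.6875) = 0.3398 > 0, so the root lies in [0.625, 0.6875]
f(0.65625) = 0.1631 > 0, so the root lies in [0.625, 0.65625]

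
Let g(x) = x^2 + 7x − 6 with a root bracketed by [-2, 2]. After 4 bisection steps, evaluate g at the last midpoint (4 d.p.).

g(0) = -6 < 0, so the root lies in [0, 2]
g(1) = 2 > 0, so the root lies in [0, 1]
g(0.5) = -2.25 < 0, so the root lies in [0.5, 1]
g(0.75) = -0.1875 < 0, so the root lies in [0.75, 1]

-0.1875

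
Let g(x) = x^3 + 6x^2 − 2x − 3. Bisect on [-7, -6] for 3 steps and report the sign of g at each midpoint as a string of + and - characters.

g(-6.5) = -11.125 < 0, so the root lies in [-6.5, -6]
g(-6.25) = -0.265625 < 0, so the root lies in [-6.25, -6]
g(-6.125) = 4.560547 > 0, so the root lies in [-6.25, -6.125]

--+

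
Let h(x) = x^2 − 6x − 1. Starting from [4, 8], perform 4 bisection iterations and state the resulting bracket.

[6, 6.25]

x = 6 gives h = -1, negative; keep [6, 8]
x = 7 gives h = 6, positive; keep [6, 7]
x = 6.5 gives h = 2.25, positive; keep [6, 6.5]
x = 6.25 gives h = 0.5625, positive; keep [6, 6.25]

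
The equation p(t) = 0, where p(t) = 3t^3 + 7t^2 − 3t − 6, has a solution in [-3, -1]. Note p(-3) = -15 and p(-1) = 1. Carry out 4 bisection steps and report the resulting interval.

midpoint -2: p = 4 > 0 → [-3, -2]
midpoint -2.5: p = -1.625 < 0 → [-2.5, -2]
midpoint -2.25: p = 2.015625 > 0 → [-2.5, -2.25]
midpoint -2.375: p = 0.4199 > 0 → [-2.5, -2.375]

[-2.5, -2.375]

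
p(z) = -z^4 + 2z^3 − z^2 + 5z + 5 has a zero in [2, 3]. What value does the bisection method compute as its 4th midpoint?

2.5625

m = 2.5, p(m) = 3.4375 (+); new bracket [2.5, 3]
m = 2.75, p(m) = -4.410156 (−); new bracket [2.5, 2.75]
m = 2.625, p(m) = -0.070557 (−); new bracket [2.5, 2.625]
m = 2.5625, p(m) = 1.7812 (+); new bracket [2.5625, 2.625]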